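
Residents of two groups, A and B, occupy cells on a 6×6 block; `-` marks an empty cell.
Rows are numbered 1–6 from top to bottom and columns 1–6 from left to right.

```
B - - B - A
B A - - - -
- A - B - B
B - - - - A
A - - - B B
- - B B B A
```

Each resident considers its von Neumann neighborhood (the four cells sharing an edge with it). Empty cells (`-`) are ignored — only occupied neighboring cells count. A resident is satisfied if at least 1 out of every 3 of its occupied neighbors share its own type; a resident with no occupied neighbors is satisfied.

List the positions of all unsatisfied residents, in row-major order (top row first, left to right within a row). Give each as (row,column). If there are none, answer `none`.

Row 1: (1,1)B 1/1 ✓ · (1,4)B 0/0 ✓ · (1,6)A 0/0 ✓
Row 2: (2,1)B 1/2 ✓ · (2,2)A 1/2 ✓
Row 3: (3,2)A 1/1 ✓ · (3,4)B 0/0 ✓ · (3,6)B 0/1 ✗
Row 4: (4,1)B 0/1 ✗ · (4,6)A 0/2 ✗
Row 5: (5,1)A 0/1 ✗ · (5,5)B 2/2 ✓ · (5,6)B 1/3 ✓
Row 6: (6,3)B 1/1 ✓ · (6,4)B 2/2 ✓ · (6,5)B 2/3 ✓ · (6,6)A 0/2 ✗

(3,6), (4,1), (4,6), (5,1), (6,6)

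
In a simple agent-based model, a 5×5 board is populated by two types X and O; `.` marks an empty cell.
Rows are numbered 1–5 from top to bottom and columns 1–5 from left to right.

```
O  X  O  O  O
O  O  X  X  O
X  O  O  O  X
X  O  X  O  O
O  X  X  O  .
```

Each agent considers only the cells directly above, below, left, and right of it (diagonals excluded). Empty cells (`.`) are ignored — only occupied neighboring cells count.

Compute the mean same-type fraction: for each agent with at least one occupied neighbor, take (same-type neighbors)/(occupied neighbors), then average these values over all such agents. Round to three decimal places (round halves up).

Row 1: (1,1)O 1/2 · (1,2)X 0/3 · (1,3)O 1/3 · (1,4)O 2/3 · (1,5)O 2/2
Row 2: (2,1)O 2/3 · (2,2)O 2/4 · (2,3)X 1/4 · (2,4)X 1/4 · (2,5)O 1/3
Row 3: (3,1)X 1/3 · (3,2)O 3/4 · (3,3)O 2/4 · (3,4)O 2/4 · (3,5)X 0/3
Row 4: (4,1)X 1/3 · (4,2)O 1/4 · (4,3)X 1/4 · (4,4)O 3/4 · (4,5)O 1/2
Row 5: (5,1)O 0/2 · (5,2)X 1/3 · (5,3)X 2/3 · (5,4)O 1/2
Sum over 24 agents: 1/2 + 0/3 + 1/3 + 2/3 + 2/2 + 2/3 + 2/4 + 1/4 + 1/4 + 1/3 + 1/3 + 3/4 + 2/4 + 2/4 + 0/3 + 1/3 + 1/4 + 1/4 + 3/4 + 1/2 + 0/2 + 1/3 + 2/3 + 1/2 = 61/6; mean = 61/6 ÷ 24 = 61/144 = 0.423611… → 0.424.

0.424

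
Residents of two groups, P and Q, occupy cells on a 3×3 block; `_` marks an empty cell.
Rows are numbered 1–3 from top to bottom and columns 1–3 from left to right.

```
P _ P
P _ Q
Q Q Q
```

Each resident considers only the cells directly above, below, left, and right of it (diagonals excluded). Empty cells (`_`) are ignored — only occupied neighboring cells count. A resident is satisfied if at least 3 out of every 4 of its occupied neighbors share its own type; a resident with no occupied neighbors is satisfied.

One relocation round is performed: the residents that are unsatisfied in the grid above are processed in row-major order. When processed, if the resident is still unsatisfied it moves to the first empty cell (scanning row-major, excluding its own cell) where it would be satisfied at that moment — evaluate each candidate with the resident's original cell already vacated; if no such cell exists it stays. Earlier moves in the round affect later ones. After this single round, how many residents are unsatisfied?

2

Initially unsatisfied (in order): (1,3), (2,1), (2,3), (3,1).
  (1,3) → (1,2).
  (2,1): no empty cell satisfies it; stays.
  (2,3): now satisfied by earlier moves; stays.
  (3,1): no empty cell satisfies it; stays.
Resulting grid:
P P _
P _ Q
Q Q Q
Unsatisfied now: (2,1), (3,1).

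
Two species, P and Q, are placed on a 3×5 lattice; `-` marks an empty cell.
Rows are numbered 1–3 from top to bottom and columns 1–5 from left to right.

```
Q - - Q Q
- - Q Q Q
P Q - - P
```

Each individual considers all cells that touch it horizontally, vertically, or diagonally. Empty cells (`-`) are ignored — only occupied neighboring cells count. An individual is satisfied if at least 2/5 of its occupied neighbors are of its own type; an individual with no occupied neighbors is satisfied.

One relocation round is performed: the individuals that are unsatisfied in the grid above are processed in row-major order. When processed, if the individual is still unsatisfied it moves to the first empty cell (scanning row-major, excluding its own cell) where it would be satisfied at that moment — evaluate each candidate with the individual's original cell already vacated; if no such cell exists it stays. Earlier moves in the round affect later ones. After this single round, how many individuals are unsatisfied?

2

Initially unsatisfied (in order): (3,1), (3,5).
  (3,1): no empty cell satisfies it; stays.
  (3,5): no empty cell satisfies it; stays.
Resulting grid:
Q - - Q Q
- - Q Q Q
P Q - - P
Unsatisfied now: (3,1), (3,5).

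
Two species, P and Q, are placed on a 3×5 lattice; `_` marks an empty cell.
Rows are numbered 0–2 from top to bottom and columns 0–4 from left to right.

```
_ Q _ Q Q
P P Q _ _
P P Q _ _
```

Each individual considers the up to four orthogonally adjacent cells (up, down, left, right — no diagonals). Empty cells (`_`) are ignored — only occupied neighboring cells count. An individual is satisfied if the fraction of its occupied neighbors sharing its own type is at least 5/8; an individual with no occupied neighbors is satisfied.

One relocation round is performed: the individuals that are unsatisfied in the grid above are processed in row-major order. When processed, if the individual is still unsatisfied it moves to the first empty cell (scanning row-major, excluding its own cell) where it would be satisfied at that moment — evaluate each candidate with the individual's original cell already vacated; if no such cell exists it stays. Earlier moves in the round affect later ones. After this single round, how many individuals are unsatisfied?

Initially unsatisfied (in order): (0,1), (1,1), (1,2), (2,2).
  (0,1) → (0,2).
  (1,1): now satisfied by earlier moves; stays.
  (1,2): now satisfied by earlier moves; stays.
  (2,2) → (1,3).
Resulting grid:
_ _ Q Q Q
P P Q Q _
P P _ _ _
All satisfied now.

0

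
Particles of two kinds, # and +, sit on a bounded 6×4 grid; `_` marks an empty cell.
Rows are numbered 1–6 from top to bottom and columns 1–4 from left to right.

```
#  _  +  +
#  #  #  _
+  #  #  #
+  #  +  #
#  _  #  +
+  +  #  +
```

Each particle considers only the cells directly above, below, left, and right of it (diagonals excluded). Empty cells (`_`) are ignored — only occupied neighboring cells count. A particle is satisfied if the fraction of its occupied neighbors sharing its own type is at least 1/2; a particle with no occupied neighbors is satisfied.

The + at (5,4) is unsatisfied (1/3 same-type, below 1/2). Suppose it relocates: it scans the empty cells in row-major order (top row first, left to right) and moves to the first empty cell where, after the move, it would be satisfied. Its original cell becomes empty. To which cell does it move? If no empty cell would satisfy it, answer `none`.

none

Vacating (5,4). Empty cells in order:
  (1,2): 1/3 same-type → still unsatisfied.
  (2,4): 1/3 same-type → still unsatisfied.
  (5,2): 1/4 same-type → still unsatisfied.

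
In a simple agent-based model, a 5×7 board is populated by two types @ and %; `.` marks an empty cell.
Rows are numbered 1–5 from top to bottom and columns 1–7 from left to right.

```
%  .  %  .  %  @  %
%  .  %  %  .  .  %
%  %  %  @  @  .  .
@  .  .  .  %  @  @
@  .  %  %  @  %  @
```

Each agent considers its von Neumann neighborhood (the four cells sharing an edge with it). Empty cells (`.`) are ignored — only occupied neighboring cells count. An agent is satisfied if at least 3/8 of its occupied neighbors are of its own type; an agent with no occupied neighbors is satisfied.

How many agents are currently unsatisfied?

Row 1: (1,1)% 1/1 ok · (1,3)% 1/1 ok · (1,5)% 0/1 unhappy · (1,6)@ 0/2 unhappy · (1,7)% 1/2 ok
Row 2: (2,1)% 2/2 ok · (2,3)% 3/3 ok · (2,4)% 1/2 ok · (2,7)% 1/1 ok
Row 3: (3,1)% 2/3 ok · (3,2)% 2/2 ok · (3,3)% 2/3 ok · (3,4)@ 1/3 unhappy · (3,5)@ 1/2 ok
Row 4: (4,1)@ 1/2 ok · (4,5)% 0/3 unhappy · (4,6)@ 1/3 unhappy · (4,7)@ 2/2 ok
Row 5: (5,1)@ 1/1 ok · (5,3)% 1/1 ok · (5,4)% 1/2 ok · (5,5)@ 0/3 unhappy · (5,6)% 0/3 unhappy · (5,7)@ 1/2 ok
Unsatisfied: (1,5), (1,6), (3,4), (4,5), (4,6), (5,5), (5,6) — 7 in total.

7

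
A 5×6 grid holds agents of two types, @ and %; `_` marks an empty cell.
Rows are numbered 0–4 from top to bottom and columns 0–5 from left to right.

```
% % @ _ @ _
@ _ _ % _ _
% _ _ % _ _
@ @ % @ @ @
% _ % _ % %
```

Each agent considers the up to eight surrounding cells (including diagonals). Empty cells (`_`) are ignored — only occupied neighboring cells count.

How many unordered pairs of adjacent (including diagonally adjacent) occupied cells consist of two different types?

Scan each occupied cell's neighbors to the right and below (and the two forward diagonals) so each pair is counted once.
Row 0: %(0,0)–%(0,1)= %(0,0)–@(1,0)≠ %(0,1)–@(0,2)≠ %(0,1)–@(1,0)≠ @(0,2)–%(1,3)≠ @(0,4)–%(1,3)≠  → 5/6 unlike.
Row 1: @(1,0)–%(2,0)≠ %(1,3)–%(2,3)=  → 1/2 unlike.
Row 2: %(2,0)–@(3,0)≠ %(2,0)–@(3,1)≠ %(2,3)–@(3,3)≠ %(2,3)–@(3,4)≠ %(2,3)–%(3,2)=  → 4/5 unlike.
Row 3: @(3,0)–@(3,1)= @(3,0)–%(4,0)≠ @(3,1)–%(3,2)≠ @(3,1)–%(4,2)≠ @(3,1)–%(4,0)≠ %(3,2)–@(3,3)≠ %(3,2)–%(4,2)= @(3,3)–@(3,4)= @(3,3)–%(4,4)≠ @(3,3)–%(4,2)≠ @(3,4)–@(3,5)= @(3,4)–%(4,4)≠ @(3,4)–%(4,5)≠ @(3,5)–%(4,5)≠ @(3,5)–%(4,4)≠  → 11/15 unlike.
Row 4: %(4,4)–%(4,5)=  → 0/1 unlike.
Total adjacent occupied pairs: 29; unlike-type pairs: 21.

21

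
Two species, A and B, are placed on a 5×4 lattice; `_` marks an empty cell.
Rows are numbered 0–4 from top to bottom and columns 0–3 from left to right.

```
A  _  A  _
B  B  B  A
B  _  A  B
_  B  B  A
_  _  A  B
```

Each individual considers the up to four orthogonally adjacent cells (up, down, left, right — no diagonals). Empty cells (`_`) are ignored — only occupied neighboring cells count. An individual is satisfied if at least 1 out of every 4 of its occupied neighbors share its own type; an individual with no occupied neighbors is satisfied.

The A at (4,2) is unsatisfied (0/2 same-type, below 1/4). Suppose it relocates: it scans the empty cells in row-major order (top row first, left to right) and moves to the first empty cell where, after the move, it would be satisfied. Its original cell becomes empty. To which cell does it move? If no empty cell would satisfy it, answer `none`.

(0,1)

Vacating (4,2). Empty cells in order:
  (0,1): 2/3 same-type → satisfied — stop here.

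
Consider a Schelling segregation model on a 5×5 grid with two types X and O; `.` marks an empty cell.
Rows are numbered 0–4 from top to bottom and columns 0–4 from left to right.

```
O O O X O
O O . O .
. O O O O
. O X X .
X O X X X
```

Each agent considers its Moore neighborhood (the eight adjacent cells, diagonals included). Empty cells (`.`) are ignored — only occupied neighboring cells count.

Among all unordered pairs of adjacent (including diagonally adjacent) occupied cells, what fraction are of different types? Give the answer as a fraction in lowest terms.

Scan each occupied cell's neighbors to the right and below (and the two forward diagonals) so each pair is counted once.
From row 0: 3 unlike of 12 pairs (running 3/12).
From row 1: 0 unlike of 7 pairs (running 3/19).
From row 2: 6 unlike of 11 pairs (running 9/30).
From row 3: 4 unlike of 11 pairs (running 13/41).
From row 4: 2 unlike of 4 pairs (running 15/45).
Total adjacent occupied pairs: 45; unlike-type pairs: 15.
15/45 reduces to 1/3.

1/3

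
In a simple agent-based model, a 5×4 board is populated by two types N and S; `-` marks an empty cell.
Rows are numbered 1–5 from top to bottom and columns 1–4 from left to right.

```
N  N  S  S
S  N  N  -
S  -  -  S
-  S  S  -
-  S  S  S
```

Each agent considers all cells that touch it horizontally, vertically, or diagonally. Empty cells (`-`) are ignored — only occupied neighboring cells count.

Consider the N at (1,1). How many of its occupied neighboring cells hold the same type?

Occupied neighbors of (1,1): (1,2)=N, (2,1)=S, (2,2)=N.
Same type (N): 2 of 3.

2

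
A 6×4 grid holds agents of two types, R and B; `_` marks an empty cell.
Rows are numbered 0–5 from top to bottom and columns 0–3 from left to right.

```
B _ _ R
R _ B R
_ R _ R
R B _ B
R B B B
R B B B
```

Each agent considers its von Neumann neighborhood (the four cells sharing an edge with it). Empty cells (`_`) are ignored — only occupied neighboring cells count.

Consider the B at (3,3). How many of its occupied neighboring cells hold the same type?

Occupied neighbors of (3,3): (2,3)=R, (4,3)=B.
Same type (B): 1 of 2.

1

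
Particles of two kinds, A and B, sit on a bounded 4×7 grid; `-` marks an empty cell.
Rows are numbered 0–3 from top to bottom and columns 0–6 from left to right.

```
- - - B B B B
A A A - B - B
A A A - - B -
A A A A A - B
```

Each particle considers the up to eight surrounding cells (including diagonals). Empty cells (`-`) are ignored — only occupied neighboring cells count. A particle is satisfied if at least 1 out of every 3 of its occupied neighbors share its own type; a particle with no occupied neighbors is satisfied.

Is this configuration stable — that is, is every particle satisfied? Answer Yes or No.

Yes

(0,3)B 2/3 ok
(0,4)B 3/3 ok
(0,5)B 4/4 ok
(0,6)B 2/2 ok
(1,0)A 3/3 ok
(1,1)A 5/5 ok
(1,2)A 3/4 ok
(1,4)B 4/4 ok
(1,6)B 3/3 ok
(2,0)A 5/5 ok
(2,1)A 8/8 ok
(2,2)A 6/6 ok
(2,5)B 3/4 ok
(3,0)A 3/3 ok
(3,1)A 5/5 ok
(3,2)A 4/4 ok
(3,3)A 3/3 ok
(3,4)A 1/2 ok
(3,6)B 1/1 ok
All meet the threshold, so the configuration is stable.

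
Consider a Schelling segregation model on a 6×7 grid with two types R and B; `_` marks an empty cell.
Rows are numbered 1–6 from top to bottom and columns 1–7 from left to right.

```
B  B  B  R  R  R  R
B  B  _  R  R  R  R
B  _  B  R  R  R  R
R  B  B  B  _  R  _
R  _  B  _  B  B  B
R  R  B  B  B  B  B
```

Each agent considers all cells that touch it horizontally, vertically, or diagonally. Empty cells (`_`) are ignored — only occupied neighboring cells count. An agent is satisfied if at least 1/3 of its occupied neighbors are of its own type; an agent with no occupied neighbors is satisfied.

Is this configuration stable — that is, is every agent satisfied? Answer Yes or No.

Yes

(1,1)B 3/3 ok
(1,2)B 4/4 ok
(1,3)B 2/4 ok
(1,4)R 3/4 ok
(1,5)R 5/5 ok
(1,6)R 5/5 ok
(1,7)R 3/3 ok
(2,1)B 4/4 ok
(2,2)B 6/6 ok
(2,4)R 5/7 ok
(2,5)R 8/8 ok
(2,6)R 8/8 ok
(2,7)R 5/5 ok
(3,1)B 3/4 ok
(3,3)B 4/6 ok
(3,4)R 3/6 ok
(3,5)R 6/7 ok
(3,6)R 6/6 ok
(3,7)R 4/4 ok
(4,1)R 1/3 ok
(4,2)B 4/6 ok
(4,3)B 4/5 ok
(4,4)B 4/6 ok
(4,6)R 3/6 ok
(5,1)R 3/4 ok
(5,3)B 5/6 ok
(5,5)B 5/6 ok
(5,6)B 5/6 ok
(5,7)B 3/4 ok
(6,1)R 2/2 ok
(6,2)R 2/4 ok
(6,3)B 2/3 ok
(6,4)B 4/4 ok
(6,5)B 4/4 ok
(6,6)B 5/5 ok
(6,7)B 3/3 ok
All meet the threshold, so the configuration is stable.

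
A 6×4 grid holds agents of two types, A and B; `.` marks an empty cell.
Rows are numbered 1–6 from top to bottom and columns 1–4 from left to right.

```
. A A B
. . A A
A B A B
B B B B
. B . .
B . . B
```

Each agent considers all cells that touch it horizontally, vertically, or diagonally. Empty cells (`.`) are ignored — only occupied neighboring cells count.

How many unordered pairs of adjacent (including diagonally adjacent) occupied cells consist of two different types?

14

Scan each occupied cell's neighbors to the right and below (and the two forward diagonals) so each pair is counted once.
Row 1: A(1,2)–A(1,3)= A(1,2)–A(2,3)= A(1,3)–B(1,4)≠ A(1,3)–A(2,3)= A(1,3)–A(2,4)= B(1,4)–A(2,4)≠ B(1,4)–A(2,3)≠  → 3/7 unlike.
Row 2: A(2,3)–A(2,4)= A(2,3)–A(3,3)= A(2,3)–B(3,4)≠ A(2,3)–B(3,2)≠ A(2,4)–B(3,4)≠ A(2,4)–A(3,3)=  → 3/6 unlike.
Row 3: A(3,1)–B(3,2)≠ A(3,1)–B(4,1)≠ A(3,1)–B(4,2)≠ B(3,2)–A(3,3)≠ B(3,2)–B(4,2)= B(3,2)–B(4,3)= B(3,2)–B(4,1)= A(3,3)–B(3,4)≠ A(3,3)–B(4,3)≠ A(3,3)–B(4,4)≠ A(3,3)–B(4,2)≠ B(3,4)–B(4,4)= B(3,4)–B(4,3)=  → 8/13 unlike.
Row 4: B(4,1)–B(4,2)= B(4,1)–B(5,2)= B(4,2)–B(4,3)= B(4,2)–B(5,2)= B(4,3)–B(4,4)= B(4,3)–B(5,2)=  → 0/6 unlike.
Row 5: B(5,2)–B(6,1)=  → 0/1 unlike.
Total adjacent occupied pairs: 33; unlike-type pairs: 14.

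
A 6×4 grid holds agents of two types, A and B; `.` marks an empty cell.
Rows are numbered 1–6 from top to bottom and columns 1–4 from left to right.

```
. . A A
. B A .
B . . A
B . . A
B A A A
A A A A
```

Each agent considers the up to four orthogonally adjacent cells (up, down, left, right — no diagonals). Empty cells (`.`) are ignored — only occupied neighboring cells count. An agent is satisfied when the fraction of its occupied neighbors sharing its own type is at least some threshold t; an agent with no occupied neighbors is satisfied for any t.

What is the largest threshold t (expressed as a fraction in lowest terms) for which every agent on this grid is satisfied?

(1,3)A 2/2
(1,4)A 1/1
(2,2)B 0/1
(2,3)A 1/2
(3,1)B 1/1
(3,4)A 1/1
(4,1)B 2/2
(4,4)A 2/2
(5,1)B 1/3
(5,2)A 2/3
(5,3)A 3/3
(5,4)A 3/3
(6,1)A 1/2
(6,2)A 3/3
(6,3)A 3/3
(6,4)A 2/2
The smallest same-type fraction is 0/1 at (2,2), which reduces to 0/1. Any threshold above that leaves this agent unsatisfied.

0/1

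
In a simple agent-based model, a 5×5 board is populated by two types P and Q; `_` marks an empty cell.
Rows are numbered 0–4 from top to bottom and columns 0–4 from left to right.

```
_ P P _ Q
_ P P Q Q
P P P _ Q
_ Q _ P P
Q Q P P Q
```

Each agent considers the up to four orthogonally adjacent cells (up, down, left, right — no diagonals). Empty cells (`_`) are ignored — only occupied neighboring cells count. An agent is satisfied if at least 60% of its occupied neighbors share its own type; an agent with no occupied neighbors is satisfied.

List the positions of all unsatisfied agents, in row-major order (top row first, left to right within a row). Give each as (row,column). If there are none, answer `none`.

(0,1)P 2/2 ✓
(0,2)P 2/2 ✓
(0,4)Q 1/1 ✓
(1,1)P 3/3 ✓
(1,2)P 3/4 ✓
(1,3)Q 1/2 ✗
(1,4)Q 3/3 ✓
(2,0)P 1/1 ✓
(2,1)P 3/4 ✓
(2,2)P 2/2 ✓
(2,4)Q 1/2 ✗
(3,1)Q 1/2 ✗
(3,3)P 2/2 ✓
(3,4)P 1/3 ✗
(4,0)Q 1/1 ✓
(4,1)Q 2/3 ✓
(4,2)P 1/2 ✗
(4,3)P 2/3 ✓
(4,4)Q 0/2 ✗

(1,3), (2,4), (3,1), (3,4), (4,2), (4,4)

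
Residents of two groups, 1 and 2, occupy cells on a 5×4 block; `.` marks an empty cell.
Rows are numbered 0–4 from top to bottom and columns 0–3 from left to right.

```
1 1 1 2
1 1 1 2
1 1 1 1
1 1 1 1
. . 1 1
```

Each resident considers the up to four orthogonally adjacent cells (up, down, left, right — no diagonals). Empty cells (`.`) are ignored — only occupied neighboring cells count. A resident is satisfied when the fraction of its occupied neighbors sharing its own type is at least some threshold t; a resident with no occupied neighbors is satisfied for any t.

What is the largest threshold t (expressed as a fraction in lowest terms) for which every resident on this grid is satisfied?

Row 0: (0,0)1 2/2 · (0,1)1 3/3 · (0,2)1 2/3 · (0,3)2 1/2
Row 1: (1,0)1 3/3 · (1,1)1 4/4 · (1,2)1 3/4 · (1,3)2 1/3
Row 2: (2,0)1 3/3 · (2,1)1 4/4 · (2,2)1 4/4 · (2,3)1 2/3
Row 3: (3,0)1 2/2 · (3,1)1 3/3 · (3,2)1 4/4 · (3,3)1 3/3
Row 4: (4,2)1 2/2 · (4,3)1 2/2
The smallest same-type fraction is 1/3 at (1,3), which reduces to 1/3. Any threshold above that leaves this resident unsatisfied.

1/3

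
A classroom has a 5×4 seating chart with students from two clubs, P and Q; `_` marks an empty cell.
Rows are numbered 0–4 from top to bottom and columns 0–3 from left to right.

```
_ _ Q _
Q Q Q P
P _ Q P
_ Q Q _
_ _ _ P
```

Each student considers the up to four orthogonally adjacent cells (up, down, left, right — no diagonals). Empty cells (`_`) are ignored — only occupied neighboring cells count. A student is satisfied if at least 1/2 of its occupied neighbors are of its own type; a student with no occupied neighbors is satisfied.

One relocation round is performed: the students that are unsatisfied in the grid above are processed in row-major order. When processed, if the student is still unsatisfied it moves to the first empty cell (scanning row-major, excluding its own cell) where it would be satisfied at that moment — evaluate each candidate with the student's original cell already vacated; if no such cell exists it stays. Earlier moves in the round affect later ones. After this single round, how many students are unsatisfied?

0

Initially unsatisfied (in order): (2,0).
  (2,0) → (0,3).
Resulting grid:
_ _ Q P
Q Q Q P
_ _ Q P
_ Q Q _
_ _ _ P
All satisfied now.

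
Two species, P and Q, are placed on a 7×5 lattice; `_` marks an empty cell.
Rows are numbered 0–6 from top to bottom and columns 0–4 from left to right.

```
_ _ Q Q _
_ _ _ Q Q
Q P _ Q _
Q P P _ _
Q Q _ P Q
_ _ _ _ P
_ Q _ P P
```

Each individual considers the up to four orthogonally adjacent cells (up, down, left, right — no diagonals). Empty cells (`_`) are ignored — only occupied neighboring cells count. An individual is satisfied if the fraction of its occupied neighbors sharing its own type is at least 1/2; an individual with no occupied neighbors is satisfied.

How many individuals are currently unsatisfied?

Row 0: (0,2)Q 1/1 ✓ · (0,3)Q 2/2 ✓
Row 1: (1,3)Q 3/3 ✓ · (1,4)Q 1/1 ✓
Row 2: (2,0)Q 1/2 ✓ · (2,1)P 1/2 ✓ · (2,3)Q 1/1 ✓
Row 3: (3,0)Q 2/3 ✓ · (3,1)P 2/4 ✓ · (3,2)P 1/1 ✓
Row 4: (4,0)Q 2/2 ✓ · (4,1)Q 1/2 ✓ · (4,3)P 0/1 ✗ · (4,4)Q 0/2 ✗
Row 5: (5,4)P 1/2 ✓
Row 6: (6,1)Q 0/0 ✓ · (6,3)P 1/1 ✓ · (6,4)P 2/2 ✓
Unsatisfied: (4,3), (4,4) — 2 in total.

2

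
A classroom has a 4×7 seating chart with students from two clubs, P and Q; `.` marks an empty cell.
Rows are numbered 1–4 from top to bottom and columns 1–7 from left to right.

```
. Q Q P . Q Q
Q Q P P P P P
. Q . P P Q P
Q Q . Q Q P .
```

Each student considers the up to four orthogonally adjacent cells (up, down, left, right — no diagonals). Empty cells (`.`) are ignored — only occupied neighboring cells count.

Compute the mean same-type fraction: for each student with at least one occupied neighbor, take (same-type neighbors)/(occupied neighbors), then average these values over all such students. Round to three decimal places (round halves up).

(1,2)Q 2/2
(1,3)Q 1/3
(1,4)P 1/2
(1,6)Q 1/2
(1,7)Q 1/2
(2,1)Q 1/1
(2,2)Q 3/4
(2,3)P 1/3
(2,4)P 4/4
(2,5)P 3/3
(2,6)P 2/4
(2,7)P 2/3
(3,2)Q 2/2
(3,4)P 2/3
(3,5)P 2/4
(3,6)Q 0/4
(3,7)P 1/2
(4,1)Q 1/1
(4,2)Q 2/2
(4,4)Q 1/2
(4,5)Q 1/3
(4,6)P 0/2
Sum over 22 students: 2/2 + 1/3 + 1/2 + 1/2 + 1/2 + 1/1 + 3/4 + 1/3 + 4/4 + 3/3 + 2/4 + 2/3 + 2/2 + 2/3 + 2/4 + 0/4 + 1/2 + 1/1 + 2/2 + 1/2 + 1/3 + 0/2 = 163/12; mean = 163/12 ÷ 22 = 163/264 = 0.617424… → 0.617.

0.617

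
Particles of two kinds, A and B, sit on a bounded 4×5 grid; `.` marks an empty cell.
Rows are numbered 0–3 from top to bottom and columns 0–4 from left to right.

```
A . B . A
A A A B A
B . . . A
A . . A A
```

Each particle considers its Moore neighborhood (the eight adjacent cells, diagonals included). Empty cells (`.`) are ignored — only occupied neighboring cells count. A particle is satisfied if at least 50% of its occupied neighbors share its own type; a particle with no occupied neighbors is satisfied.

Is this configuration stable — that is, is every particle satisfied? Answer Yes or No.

Row 0: (0,0)A 2/2 satisfied · (0,2)B 1/3 not · (0,4)A 1/2 satisfied
Row 1: (1,0)A 2/3 satisfied · (1,1)A 3/5 satisfied · (1,2)A 1/3 not · (1,3)B 1/5 not · (1,4)A 2/3 satisfied
Row 2: (2,0)B 0/3 not · (2,4)A 3/4 satisfied
Row 3: (3,0)A 0/1 not · (3,3)A 2/2 satisfied · (3,4)A 2/2 satisfied
For instance (0,2) has only 1/3 same-type neighbors, below 1/2.

No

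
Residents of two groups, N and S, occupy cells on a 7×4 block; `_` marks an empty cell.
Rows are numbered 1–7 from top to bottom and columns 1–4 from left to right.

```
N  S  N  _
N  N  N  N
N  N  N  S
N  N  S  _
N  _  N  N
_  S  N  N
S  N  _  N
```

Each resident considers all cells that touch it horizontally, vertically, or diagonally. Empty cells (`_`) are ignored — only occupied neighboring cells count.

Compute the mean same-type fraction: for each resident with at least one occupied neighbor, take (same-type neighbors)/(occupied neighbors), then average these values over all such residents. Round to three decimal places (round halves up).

(1,1)N 2/3
(1,2)S 0/5
(1,3)N 3/4
(2,1)N 4/5
(2,2)N 7/8
(2,3)N 5/7
(2,4)N 3/4
(3,1)N 5/5
(3,2)N 7/8
(3,3)N 5/7
(3,4)S 1/4
(4,1)N 4/4
(4,2)N 6/7
(4,3)S 1/6
(5,1)N 2/3
(5,3)N 4/6
(5,4)N 3/4
(6,2)S 1/5
(6,3)N 5/6
(6,4)N 4/4
(7,1)S 1/2
(7,2)N 1/3
(7,4)N 2/2
Sum over 23 residents: 2/3 + 0/5 + 3/4 + 4/5 + 7/8 + 5/7 + 3/4 + 5/5 + 7/8 + 5/7 + 1/4 + 4/4 + 6/7 + 1/6 + 2/3 + 4/6 + 3/4 + 1/5 + 5/6 + 4/4 + 1/2 + 1/3 + 2/2 = 1291/84; mean = 1291/84 ÷ 23 = 1291/1932 = 0.668219… → 0.668.

0.668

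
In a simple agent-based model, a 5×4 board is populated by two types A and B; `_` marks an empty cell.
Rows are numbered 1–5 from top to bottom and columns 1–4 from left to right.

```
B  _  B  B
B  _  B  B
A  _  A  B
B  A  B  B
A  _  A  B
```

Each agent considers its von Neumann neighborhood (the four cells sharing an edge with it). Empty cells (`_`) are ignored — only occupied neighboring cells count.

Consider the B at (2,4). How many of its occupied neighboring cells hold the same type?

Occupied neighbors of (2,4): (1,4)=B, (3,4)=B, (2,3)=B.
Same type (B): 3 of 3.

3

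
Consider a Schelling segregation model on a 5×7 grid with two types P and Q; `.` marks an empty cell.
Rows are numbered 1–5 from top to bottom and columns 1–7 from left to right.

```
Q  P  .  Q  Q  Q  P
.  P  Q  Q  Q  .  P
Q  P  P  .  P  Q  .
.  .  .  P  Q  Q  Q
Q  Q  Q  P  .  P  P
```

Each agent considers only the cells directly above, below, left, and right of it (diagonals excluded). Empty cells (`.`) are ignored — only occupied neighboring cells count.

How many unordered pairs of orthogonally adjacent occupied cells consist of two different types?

Scan each occupied cell's neighbors to the right and below so each pair is counted once.
Row 1: Q(1,1)–P(1,2)≠ P(1,2)–P(2,2)= Q(1,4)–Q(1,5)= Q(1,4)–Q(2,4)= Q(1,5)–Q(1,6)= Q(1,5)–Q(2,5)= Q(1,6)–P(1,7)≠ P(1,7)–P(2,7)=  → 2/8 unlike.
Row 2: P(2,2)–Q(2,3)≠ P(2,2)–P(3,2)= Q(2,3)–Q(2,4)= Q(2,3)–P(3,3)≠ Q(2,4)–Q(2,5)= Q(2,5)–P(3,5)≠  → 3/6 unlike.
Row 3: Q(3,1)–P(3,2)≠ P(3,2)–P(3,3)= P(3,5)–Q(3,6)≠ P(3,5)–Q(4,5)≠ Q(3,6)–Q(4,6)=  → 3/5 unlike.
Row 4: P(4,4)–Q(4,5)≠ P(4,4)–P(5,4)= Q(4,5)–Q(4,6)= Q(4,6)–Q(4,7)= Q(4,6)–P(5,6)≠ Q(4,7)–P(5,7)≠  → 3/6 unlike.
Row 5: Q(5,1)–Q(5,2)= Q(5,2)–Q(5,3)= Q(5,3)–P(5,4)≠ P(5,6)–P(5,7)=  → 1/4 unlike.
Total adjacent occupied pairs: 29; unlike-type pairs: 12.

12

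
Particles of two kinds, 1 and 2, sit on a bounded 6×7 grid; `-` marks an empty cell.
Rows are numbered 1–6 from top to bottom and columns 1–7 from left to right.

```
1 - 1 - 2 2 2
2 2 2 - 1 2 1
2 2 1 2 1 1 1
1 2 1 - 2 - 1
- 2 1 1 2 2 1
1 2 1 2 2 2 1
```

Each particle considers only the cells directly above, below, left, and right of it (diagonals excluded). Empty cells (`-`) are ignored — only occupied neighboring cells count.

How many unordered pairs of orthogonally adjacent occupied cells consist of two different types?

23

Scan each occupied cell's neighbors to the right and below so each pair is counted once.
Row 1: 1(1,1)–2(2,1)≠ 1(1,3)–2(2,3)≠ 2(1,5)–2(1,6)= 2(1,5)–1(2,5)≠ 2(1,6)–2(1,7)= 2(1,6)–2(2,6)= 2(1,7)–1(2,7)≠  → 4/7 unlike.
Row 2: 2(2,1)–2(2,2)= 2(2,1)–2(3,1)= 2(2,2)–2(2,3)= 2(2,2)–2(3,2)= 2(2,3)–1(3,3)≠ 1(2,5)–2(2,6)≠ 1(2,5)–1(3,5)= 2(2,6)–1(2,7)≠ 2(2,6)–1(3,6)≠ 1(2,7)–1(3,7)=  → 4/10 unlike.
Row 3: 2(3,1)–2(3,2)= 2(3,1)–1(4,1)≠ 2(3,2)–1(3,3)≠ 2(3,2)–2(4,2)= 1(3,3)–2(3,4)≠ 1(3,3)–1(4,3)= 2(3,4)–1(3,5)≠ 1(3,5)–1(3,6)= 1(3,5)–2(4,5)≠ 1(3,6)–1(3,7)= 1(3,7)–1(4,7)=  → 5/11 unlike.
Row 4: 1(4,1)–2(4,2)≠ 2(4,2)–1(4,3)≠ 2(4,2)–2(5,2)= 1(4,3)–1(5,3)= 2(4,5)–2(5,5)= 1(4,7)–1(5,7)=  → 2/6 unlike.
Row 5: 2(5,2)–1(5,3)≠ 2(5,2)–2(6,2)= 1(5,3)–1(5,4)= 1(5,3)–1(6,3)= 1(5,4)–2(5,5)≠ 1(5,4)–2(6,4)≠ 2(5,5)–2(5,6)= 2(5,5)–2(6,5)= 2(5,6)–1(5,7)≠ 2(5,6)–2(6,6)= 1(5,7)–1(6,7)=  → 4/11 unlike.
Row 6: 1(6,1)–2(6,2)≠ 2(6,2)–1(6,3)≠ 1(6,3)–2(6,4)≠ 2(6,4)–2(6,5)= 2(6,5)–2(6,6)= 2(6,6)–1(6,7)≠  → 4/6 unlike.
Total adjacent occupied pairs: 51; unlike-type pairs: 23.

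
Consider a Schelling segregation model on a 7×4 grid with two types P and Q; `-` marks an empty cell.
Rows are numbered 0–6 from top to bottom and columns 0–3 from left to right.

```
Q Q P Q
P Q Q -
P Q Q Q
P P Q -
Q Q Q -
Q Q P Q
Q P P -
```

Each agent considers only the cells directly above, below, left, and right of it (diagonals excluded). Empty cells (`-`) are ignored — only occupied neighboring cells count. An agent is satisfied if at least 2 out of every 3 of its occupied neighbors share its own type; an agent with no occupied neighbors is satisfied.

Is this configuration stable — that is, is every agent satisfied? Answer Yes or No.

No

(0,0)Q 1/2 unhappy
(0,1)Q 2/3 ok
(0,2)P 0/3 unhappy
(0,3)Q 0/1 unhappy
(1,0)P 1/3 unhappy
(1,1)Q 3/4 ok
(1,2)Q 2/3 ok
(2,0)P 2/3 ok
(2,1)Q 2/4 unhappy
(2,2)Q 4/4 ok
(2,3)Q 1/1 ok
(3,0)P 2/3 ok
(3,1)P 1/4 unhappy
(3,2)Q 2/3 ok
(4,0)Q 2/3 ok
(4,1)Q 3/4 ok
(4,2)Q 2/3 ok
(5,0)Q 3/3 ok
(5,1)Q 2/4 unhappy
(5,2)P 1/4 unhappy
(5,3)Q 0/1 unhappy
(6,0)Q 1/2 unhappy
(6,1)P 1/3 unhappy
(6,2)P 2/2 ok
For instance (0,0) has only 1/2 same-type neighbors, below 2/3.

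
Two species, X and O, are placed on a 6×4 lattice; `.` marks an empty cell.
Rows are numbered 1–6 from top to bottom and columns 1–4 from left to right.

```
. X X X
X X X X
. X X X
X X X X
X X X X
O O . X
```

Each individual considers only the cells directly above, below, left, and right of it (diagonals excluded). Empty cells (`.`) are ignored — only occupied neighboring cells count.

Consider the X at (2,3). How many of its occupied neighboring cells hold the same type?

4

Occupied neighbors of (2,3): (1,3)=X, (3,3)=X, (2,2)=X, (2,4)=X.
Same type (X): 4 of 4.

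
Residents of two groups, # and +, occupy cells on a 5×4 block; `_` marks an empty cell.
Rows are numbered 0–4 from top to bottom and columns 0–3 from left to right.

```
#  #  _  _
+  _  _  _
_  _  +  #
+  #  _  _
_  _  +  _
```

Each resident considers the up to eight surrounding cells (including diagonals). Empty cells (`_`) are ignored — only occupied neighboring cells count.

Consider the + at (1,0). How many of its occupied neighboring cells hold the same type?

0

Occupied neighbors of (1,0): (0,0)=#, (0,1)=#.
Same type (+): 0 of 2.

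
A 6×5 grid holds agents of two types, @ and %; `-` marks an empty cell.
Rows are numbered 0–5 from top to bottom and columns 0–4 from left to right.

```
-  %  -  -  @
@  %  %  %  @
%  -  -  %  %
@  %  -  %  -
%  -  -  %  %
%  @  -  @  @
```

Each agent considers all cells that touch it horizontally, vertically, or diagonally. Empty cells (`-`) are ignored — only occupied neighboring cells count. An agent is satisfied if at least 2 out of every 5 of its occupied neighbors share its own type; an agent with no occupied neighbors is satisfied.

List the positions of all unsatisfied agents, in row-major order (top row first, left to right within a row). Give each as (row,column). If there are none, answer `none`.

Row 0: (0,1)% 2/3 ok · (0,4)@ 1/2 ok
Row 1: (1,0)@ 0/3 unhappy · (1,1)% 3/4 ok · (1,2)% 4/4 ok · (1,3)% 3/5 ok · (1,4)@ 1/4 unhappy
Row 2: (2,0)% 2/4 ok · (2,3)% 4/5 ok · (2,4)% 3/4 ok
Row 3: (3,0)@ 0/3 unhappy · (3,1)% 2/3 ok · (3,3)% 4/4 ok
Row 4: (4,0)% 2/4 ok · (4,3)% 2/4 ok · (4,4)% 2/4 ok
Row 5: (5,0)% 1/2 ok · (5,1)@ 0/2 unhappy · (5,3)@ 1/3 unhappy · (5,4)@ 1/3 unhappy

(1,0), (1,4), (3,0), (5,1), (5,3), (5,4)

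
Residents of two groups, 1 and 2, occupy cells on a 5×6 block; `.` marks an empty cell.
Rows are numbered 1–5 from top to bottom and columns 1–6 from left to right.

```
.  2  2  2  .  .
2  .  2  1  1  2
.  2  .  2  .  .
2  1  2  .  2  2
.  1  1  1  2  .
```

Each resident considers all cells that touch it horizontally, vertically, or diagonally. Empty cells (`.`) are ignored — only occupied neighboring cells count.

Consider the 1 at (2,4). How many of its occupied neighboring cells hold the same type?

1

Occupied neighbors of (2,4): (1,3)=2, (1,4)=2, (2,3)=2, (2,5)=1, (3,4)=2.
Same type (1): 1 of 5.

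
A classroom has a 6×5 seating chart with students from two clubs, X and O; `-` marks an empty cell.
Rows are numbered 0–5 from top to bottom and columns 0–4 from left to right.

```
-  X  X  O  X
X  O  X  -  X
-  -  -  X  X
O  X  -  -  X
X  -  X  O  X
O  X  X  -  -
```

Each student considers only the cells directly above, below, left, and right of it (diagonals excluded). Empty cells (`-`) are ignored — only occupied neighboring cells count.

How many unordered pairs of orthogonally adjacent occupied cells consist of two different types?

Scan each occupied cell's neighbors to the right and below so each pair is counted once.
From row 0: 3 unlike of 6 pairs (running 3/6).
From row 1: 2 unlike of 3 pairs (running 5/9).
From row 2: 0 unlike of 2 pairs (running 5/11).
From row 3: 2 unlike of 3 pairs (running 7/14).
From row 4: 3 unlike of 4 pairs (running 10/18).
From row 5: 1 unlike of 2 pairs (running 11/20).
Total adjacent occupied pairs: 20; unlike-type pairs: 11.

11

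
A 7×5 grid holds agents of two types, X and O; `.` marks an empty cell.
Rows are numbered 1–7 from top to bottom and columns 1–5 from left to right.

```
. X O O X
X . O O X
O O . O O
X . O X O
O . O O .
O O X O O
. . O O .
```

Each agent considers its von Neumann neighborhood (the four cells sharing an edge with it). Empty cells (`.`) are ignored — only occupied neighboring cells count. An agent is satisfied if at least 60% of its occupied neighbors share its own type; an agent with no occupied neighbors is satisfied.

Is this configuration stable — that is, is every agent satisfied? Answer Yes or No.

No

(1,2)X 0/1 ✗
(1,3)O 2/3 ✓
(1,4)O 2/3 ✓
(1,5)X 1/2 ✗
(2,1)X 0/1 ✗
(2,3)O 2/2 ✓
(2,4)O 3/4 ✓
(2,5)X 1/3 ✗
(3,1)O 1/3 ✗
(3,2)O 1/1 ✓
(3,4)O 2/3 ✓
(3,5)O 2/3 ✓
(4,1)X 0/2 ✗
(4,3)O 1/2 ✗
(4,4)X 0/4 ✗
(4,5)O 1/2 ✗
(5,1)O 1/2 ✗
(5,3)O 2/3 ✓
(5,4)O 2/3 ✓
(6,1)O 2/2 ✓
(6,2)O 1/2 ✗
(6,3)X 0/4 ✗
(6,4)O 3/4 ✓
(6,5)O 1/1 ✓
(7,3)O 1/2 ✗
(7,4)O 2/2 ✓
For instance (1,2) has only 0/1 same-type neighbors, below 3/5.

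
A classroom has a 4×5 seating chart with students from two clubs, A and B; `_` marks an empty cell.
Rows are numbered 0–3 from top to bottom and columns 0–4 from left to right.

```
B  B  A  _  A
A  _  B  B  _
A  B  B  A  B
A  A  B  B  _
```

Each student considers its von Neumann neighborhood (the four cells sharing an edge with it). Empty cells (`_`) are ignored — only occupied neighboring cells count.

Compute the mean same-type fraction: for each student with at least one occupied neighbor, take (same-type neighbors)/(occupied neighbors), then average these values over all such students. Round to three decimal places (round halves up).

0.461

(0,0)B 1/2
(0,1)B 1/2
(0,2)A 0/2
(0,4)A — no occupied neighbors
(1,0)A 1/2
(1,2)B 2/3
(1,3)B 1/2
(2,0)A 2/3
(2,1)B 1/3
(2,2)B 3/4
(2,3)A 0/4
(2,4)B 0/1
(3,0)A 2/2
(3,1)A 1/3
(3,2)B 2/3
(3,3)B 1/2
Sum over 15 students: 1/2 + 1/2 + 0/2 + 1/2 + 2/3 + 1/2 + 2/3 + 1/3 + 3/4 + 0/4 + 0/1 + 2/2 + 1/3 + 2/3 + 1/2 = 83/12; mean = 83/12 ÷ 15 = 83/180 = 0.461111… → 0.461.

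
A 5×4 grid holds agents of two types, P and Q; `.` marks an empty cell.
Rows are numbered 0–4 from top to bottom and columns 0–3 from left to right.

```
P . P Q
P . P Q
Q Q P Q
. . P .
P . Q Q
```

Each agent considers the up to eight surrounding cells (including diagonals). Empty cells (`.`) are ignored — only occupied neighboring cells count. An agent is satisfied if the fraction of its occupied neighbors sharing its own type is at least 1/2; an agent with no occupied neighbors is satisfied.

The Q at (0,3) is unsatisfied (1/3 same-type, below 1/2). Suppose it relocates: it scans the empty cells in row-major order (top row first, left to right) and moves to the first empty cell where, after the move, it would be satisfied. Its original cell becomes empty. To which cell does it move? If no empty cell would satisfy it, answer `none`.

Vacating (0,3). Empty cells in order:
  (0,1): 0/4 same-type → still unsatisfied.
  (1,1): 2/7 same-type → still unsatisfied.
  (3,0): 2/3 same-type → satisfied — stop here.

(3,0)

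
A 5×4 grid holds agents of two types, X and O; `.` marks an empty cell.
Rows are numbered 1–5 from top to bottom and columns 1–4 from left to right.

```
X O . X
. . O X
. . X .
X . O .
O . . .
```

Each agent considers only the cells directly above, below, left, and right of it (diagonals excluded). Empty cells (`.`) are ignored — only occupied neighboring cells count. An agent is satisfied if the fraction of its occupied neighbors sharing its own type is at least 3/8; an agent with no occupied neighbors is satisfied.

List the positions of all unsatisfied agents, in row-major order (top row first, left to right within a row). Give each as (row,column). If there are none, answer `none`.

(1,1), (1,2), (2,3), (3,3), (4,1), (4,3), (5,1)

Row 1: (1,1)X 0/1 ✗ · (1,2)O 0/1 ✗ · (1,4)X 1/1 ✓
Row 2: (2,3)O 0/2 ✗ · (2,4)X 1/2 ✓
Row 3: (3,3)X 0/2 ✗
Row 4: (4,1)X 0/1 ✗ · (4,3)O 0/1 ✗
Row 5: (5,1)O 0/1 ✗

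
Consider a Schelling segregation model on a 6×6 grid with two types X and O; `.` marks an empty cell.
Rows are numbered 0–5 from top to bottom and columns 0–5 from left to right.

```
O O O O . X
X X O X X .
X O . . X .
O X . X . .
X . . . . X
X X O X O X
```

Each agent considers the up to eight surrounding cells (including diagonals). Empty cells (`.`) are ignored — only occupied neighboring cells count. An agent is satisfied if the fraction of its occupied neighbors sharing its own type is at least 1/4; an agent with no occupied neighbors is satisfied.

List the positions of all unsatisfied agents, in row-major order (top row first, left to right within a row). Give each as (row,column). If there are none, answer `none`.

(0,0)O 1/3 ✓
(0,1)O 3/5 ✓
(0,2)O 3/5 ✓
(0,3)O 2/4 ✓
(0,5)X 1/1 ✓
(1,0)X 2/5 ✓
(1,1)X 2/7 ✓
(1,2)O 4/6 ✓
(1,3)X 2/5 ✓
(1,4)X 3/4 ✓
(2,0)X 3/5 ✓
(2,1)O 2/6 ✓
(2,4)X 3/3 ✓
(3,0)O 1/4 ✓
(3,1)X 2/4 ✓
(3,3)X 1/1 ✓
(4,0)X 3/4 ✓
(4,5)X 1/2 ✓
(5,0)X 2/2 ✓
(5,1)X 2/3 ✓
(5,2)O 0/2 ✗
(5,3)X 0/2 ✗
(5,4)O 0/3 ✗
(5,5)X 1/2 ✓

(5,2), (5,3), (5,4)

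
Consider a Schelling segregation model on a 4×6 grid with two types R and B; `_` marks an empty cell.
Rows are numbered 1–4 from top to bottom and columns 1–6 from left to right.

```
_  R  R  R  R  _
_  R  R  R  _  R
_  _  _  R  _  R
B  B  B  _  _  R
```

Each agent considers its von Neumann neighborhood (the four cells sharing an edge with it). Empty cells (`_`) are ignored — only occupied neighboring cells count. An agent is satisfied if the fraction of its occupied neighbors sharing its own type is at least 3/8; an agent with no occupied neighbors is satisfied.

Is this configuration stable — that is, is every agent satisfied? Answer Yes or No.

(1,2)R 2/2 satisfied
(1,3)R 3/3 satisfied
(1,4)R 3/3 satisfied
(1,5)R 1/1 satisfied
(2,2)R 2/2 satisfied
(2,3)R 3/3 satisfied
(2,4)R 3/3 satisfied
(2,6)R 1/1 satisfied
(3,4)R 1/1 satisfied
(3,6)R 2/2 satisfied
(4,1)B 1/1 satisfied
(4,2)B 2/2 satisfied
(4,3)B 1/1 satisfied
(4,6)R 1/1 satisfied
All meet the threshold, so the configuration is stable.

Yes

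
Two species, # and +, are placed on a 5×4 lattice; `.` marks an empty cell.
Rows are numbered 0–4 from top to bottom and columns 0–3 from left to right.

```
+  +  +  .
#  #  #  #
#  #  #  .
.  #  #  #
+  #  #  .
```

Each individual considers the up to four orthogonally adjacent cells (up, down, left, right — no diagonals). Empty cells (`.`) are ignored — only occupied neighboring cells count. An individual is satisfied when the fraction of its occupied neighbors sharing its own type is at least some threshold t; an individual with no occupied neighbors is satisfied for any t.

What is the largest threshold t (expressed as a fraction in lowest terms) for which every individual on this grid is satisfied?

0/1

(0,0)+ 1/2
(0,1)+ 2/3
(0,2)+ 1/2
(1,0)# 2/3
(1,1)# 3/4
(1,2)# 3/4
(1,3)# 1/1
(2,0)# 2/2
(2,1)# 4/4
(2,2)# 3/3
(3,1)# 3/3
(3,2)# 4/4
(3,3)# 1/1
(4,0)+ 0/1
(4,1)# 2/3
(4,2)# 2/2
The smallest same-type fraction is 0/1 at (4,0), which reduces to 0/1. Any threshold above that leaves this individual unsatisfied.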